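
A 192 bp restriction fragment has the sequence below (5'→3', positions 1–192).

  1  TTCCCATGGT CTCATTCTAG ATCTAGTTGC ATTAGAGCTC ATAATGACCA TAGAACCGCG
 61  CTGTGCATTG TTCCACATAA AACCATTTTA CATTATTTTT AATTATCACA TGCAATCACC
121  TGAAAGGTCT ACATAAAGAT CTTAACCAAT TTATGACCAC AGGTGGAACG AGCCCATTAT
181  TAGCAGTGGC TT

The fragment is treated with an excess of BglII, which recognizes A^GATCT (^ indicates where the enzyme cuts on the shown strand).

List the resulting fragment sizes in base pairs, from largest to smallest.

BglII sites (AGATCT) start at positions 19, 137.
BglII cuts after the first base of each site, so after positions 19, 137.
Linear molecule, 2 cuts → 3 fragments:
  1–19 → 19 bp
  20–137 → 118 bp
  138–192 → 55 bp
Sorted largest to smallest: 118, 55, 19 bp.

118, 55, 19 bp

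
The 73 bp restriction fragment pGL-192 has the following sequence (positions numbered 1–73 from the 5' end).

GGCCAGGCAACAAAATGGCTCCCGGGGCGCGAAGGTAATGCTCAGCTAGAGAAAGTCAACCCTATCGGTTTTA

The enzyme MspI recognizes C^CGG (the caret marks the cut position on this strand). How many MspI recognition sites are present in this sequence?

CCGG occurs starting at position 22.
MspI cuts at 1 site.

1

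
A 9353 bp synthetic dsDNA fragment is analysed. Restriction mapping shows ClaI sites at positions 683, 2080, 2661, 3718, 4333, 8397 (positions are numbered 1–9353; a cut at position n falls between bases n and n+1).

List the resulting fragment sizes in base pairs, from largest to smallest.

Linear molecule, 6 cuts → 7 fragments:
  683 − 0 = 683 bp
  2080 − 683 = 1397 bp
  2661 − 2080 = 581 bp
  3718 − 2661 = 1057 bp
  4333 − 3718 = 615 bp
  8397 − 4333 = 4064 bp
  9353 − 8397 = 956 bp
Sorted largest to smallest: 4064, 1397, 1057, 956, 683, 615, 581 bp.

4064, 1397, 1057, 956, 683, 615, 581 bp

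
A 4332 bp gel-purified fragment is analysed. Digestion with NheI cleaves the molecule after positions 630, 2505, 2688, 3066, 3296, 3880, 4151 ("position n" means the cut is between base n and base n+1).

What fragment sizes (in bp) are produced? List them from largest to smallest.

Linear molecule, 7 cuts → 8 fragments:
  630 − 0 = 630 bp
  2505 − 630 = 1875 bp
  2688 − 2505 = 183 bp
  3066 − 2688 = 378 bp
  3296 − 3066 = 230 bp
  3880 − 3296 = 584 bp
  4151 − 3880 = 271 bp
  4332 − 4151 = 181 bp
Sorted largest to smallest: 1875, 630, 584, 378, 271, 230, 183, 181 bp.

1875, 630, 584, 378, 271, 230, 183, 181 bp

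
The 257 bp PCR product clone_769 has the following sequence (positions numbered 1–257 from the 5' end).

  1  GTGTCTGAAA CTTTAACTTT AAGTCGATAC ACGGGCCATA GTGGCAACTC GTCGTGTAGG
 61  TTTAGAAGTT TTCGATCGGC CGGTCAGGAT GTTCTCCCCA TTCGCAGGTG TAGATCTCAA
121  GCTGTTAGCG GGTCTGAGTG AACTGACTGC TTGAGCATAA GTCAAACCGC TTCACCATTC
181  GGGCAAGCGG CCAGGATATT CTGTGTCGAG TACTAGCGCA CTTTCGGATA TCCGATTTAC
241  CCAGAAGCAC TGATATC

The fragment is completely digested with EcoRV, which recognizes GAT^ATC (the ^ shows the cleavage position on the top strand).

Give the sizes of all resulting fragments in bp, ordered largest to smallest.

229, 25, 3 bp

EcoRV sites (GATATC) start at positions 227, 252.
EcoRV cuts after base 3 of each site, so after positions 229, 254.
Linear molecule, 2 cuts → 3 fragments:
  1–229 → 229 bp
  230–254 → 25 bp
  255–257 → 3 bp
Sorted largest to smallest: 229, 25, 3 bp.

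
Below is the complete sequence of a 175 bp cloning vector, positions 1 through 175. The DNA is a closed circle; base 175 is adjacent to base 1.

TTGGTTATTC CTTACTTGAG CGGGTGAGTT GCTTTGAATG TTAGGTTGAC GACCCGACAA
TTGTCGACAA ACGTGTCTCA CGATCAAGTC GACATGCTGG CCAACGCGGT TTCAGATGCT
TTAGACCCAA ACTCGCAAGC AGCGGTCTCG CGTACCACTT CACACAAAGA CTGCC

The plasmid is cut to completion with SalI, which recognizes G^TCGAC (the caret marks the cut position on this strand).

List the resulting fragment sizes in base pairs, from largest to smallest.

150, 25 bp

SalI sites (GTCGAC) start at positions 63, 88.
SalI cuts after the first base of each site, so after positions 63, 88.
Circular molecule, 2 cuts → 2 fragments:
  64–88 → 25 bp
  89–175 then 1–63 → 87 + 63 = 150 bp
Sorted largest to smallest: 150, 25 bp.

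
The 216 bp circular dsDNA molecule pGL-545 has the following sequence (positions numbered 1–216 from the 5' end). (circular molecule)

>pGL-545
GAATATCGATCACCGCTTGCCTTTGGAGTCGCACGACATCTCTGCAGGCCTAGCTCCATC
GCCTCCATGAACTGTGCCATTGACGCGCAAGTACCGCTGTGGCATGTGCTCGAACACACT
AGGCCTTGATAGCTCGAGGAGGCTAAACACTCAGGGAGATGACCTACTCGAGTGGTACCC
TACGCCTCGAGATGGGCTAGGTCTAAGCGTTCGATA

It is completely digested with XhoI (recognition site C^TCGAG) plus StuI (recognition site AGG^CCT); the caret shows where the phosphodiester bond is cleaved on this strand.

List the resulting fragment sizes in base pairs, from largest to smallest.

XhoI sites (CTCGAG) start at positions 133, 167, 186.
XhoI cuts after the first base of each site, so after positions 133, 167, 186.
StuI sites (AGGCCT) start at positions 46, 121.
StuI cuts after base 3 of each site, so after positions 48, 123.
Combined cut positions: 48, 123, 133, 167, 186.
Circular molecule, 5 cuts → 5 fragments:
  49–123 → 75 bp
  124–133 → 10 bp
  134–167 → 34 bp
  168–186 → 19 bp
  187–216 then 1–48 → 30 + 48 = 78 bp
Sorted largest to smallest: 78, 75, 34, 19, 10 bp.

78, 75, 34, 19, 10 bp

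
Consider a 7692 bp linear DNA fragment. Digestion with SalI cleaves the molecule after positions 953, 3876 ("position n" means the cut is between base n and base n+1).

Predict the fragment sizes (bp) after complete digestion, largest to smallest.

Linear molecule, 2 cuts → 3 fragments:
  953 − 0 = 953 bp
  3876 − 953 = 2923 bp
  7692 − 3876 = 3816 bp
Sorted largest to smallest: 3816, 2923, 953 bp.

3816, 2923, 953 bp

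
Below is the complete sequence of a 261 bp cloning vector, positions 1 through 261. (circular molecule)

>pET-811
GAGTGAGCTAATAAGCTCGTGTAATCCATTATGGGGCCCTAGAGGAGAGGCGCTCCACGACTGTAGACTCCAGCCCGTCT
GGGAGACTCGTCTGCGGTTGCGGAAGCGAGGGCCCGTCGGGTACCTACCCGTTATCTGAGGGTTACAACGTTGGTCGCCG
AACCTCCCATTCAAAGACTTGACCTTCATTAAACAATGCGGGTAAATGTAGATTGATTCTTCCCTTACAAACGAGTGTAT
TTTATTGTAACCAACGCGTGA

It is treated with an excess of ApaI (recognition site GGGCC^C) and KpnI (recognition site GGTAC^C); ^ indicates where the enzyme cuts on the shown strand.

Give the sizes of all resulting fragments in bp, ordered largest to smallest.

175, 76, 10 bp

ApaI sites (GGGCCC) start at positions 34, 110.
ApaI cuts after base 5 of each site (before the last base), so after positions 38, 114.
The KpnI site (GGTACC) starts at position 120.
KpnI cuts after base 5 of each site (before the last base), so after position 124.
Combined cut positions: 38, 114, 124.
Circular molecule, 3 cuts → 3 fragments:
  39–114 → 76 bp
  115–124 → 10 bp
  125–261 then 1–38 → 137 + 38 = 175 bp
Sorted largest to smallest: 175, 76, 10 bp.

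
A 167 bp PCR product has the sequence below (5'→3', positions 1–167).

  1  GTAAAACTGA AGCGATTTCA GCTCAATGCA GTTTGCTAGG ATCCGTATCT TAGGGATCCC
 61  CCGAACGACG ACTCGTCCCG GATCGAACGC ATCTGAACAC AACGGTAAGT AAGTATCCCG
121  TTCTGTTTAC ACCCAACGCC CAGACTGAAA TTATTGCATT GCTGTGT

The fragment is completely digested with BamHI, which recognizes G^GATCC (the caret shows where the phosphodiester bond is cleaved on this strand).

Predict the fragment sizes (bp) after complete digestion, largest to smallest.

113, 39, 15 bp

BamHI sites (GGATCC) start at positions 39, 54.
BamHI cuts after the first base of each site, so after positions 39, 54.
Linear molecule, 2 cuts → 3 fragments:
  1–39 → 39 bp
  40–54 → 15 bp
  55–167 → 113 bp
Sorted largest to smallest: 113, 39, 15 bp.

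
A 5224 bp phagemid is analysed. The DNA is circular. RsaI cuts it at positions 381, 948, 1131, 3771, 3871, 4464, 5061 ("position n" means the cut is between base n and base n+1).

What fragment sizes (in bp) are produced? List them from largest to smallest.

2640, 597, 593, 567, 544, 183, 100 bp

Circular molecule, 7 cuts → 7 fragments:
  948 − 381 = 567 bp
  1131 − 948 = 183 bp
  3771 − 1131 = 2640 bp
  3871 − 3771 = 100 bp
  4464 − 3871 = 593 bp
  5061 − 4464 = 597 bp
  wrap: 5224 − 5061 + 381 = 544 bp
Sorted largest to smallest: 2640, 597, 593, 567, 544, 183, 100 bp.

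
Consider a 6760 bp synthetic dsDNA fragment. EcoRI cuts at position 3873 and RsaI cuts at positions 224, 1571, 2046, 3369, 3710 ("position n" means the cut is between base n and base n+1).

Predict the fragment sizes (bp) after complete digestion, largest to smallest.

Combined cut positions (sorted): 224, 1571, 2046, 3369, 3710, 3873.
Linear molecule, 6 cuts → 7 fragments:
  224 − 0 = 224 bp
  1571 − 224 = 1347 bp
  2046 − 1571 = 475 bp
  3369 − 2046 = 1323 bp
  3710 − 3369 = 341 bp
  3873 − 3710 = 163 bp
  6760 − 3873 = 2887 bp
Sorted largest to smallest: 2887, 1347, 1323, 475, 341, 224, 163 bp.

2887, 1347, 1323, 475, 341, 224, 163 bp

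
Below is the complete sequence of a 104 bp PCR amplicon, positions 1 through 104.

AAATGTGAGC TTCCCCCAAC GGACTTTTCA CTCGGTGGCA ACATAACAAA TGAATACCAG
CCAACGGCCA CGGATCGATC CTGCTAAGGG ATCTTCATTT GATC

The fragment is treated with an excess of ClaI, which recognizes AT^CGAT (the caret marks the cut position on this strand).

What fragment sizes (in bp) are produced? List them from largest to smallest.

75, 29 bp

The ClaI site (ATCGAT) starts at position 74.
ClaI cuts after base 2 of each site, so after position 75.
Linear molecule, 1 cut → 2 fragments:
  1–75 → 75 bp
  76–104 → 29 bp
Sorted largest to smallest: 75, 29 bp.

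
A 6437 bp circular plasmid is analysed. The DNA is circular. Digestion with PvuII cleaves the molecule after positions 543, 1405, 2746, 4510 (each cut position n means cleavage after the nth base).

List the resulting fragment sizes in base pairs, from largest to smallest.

Circular molecule, 4 cuts → 4 fragments:
  1405 − 543 = 862 bp
  2746 − 1405 = 1341 bp
  4510 − 2746 = 1764 bp
  wrap: 6437 − 4510 + 543 = 2470 bp
Sorted largest to smallest: 2470, 1764, 1341, 862 bp.

2470, 1764, 1341, 862 bp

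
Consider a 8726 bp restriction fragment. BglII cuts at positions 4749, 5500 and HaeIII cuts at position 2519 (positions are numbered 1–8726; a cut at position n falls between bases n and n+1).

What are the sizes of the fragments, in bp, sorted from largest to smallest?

Combined cut positions (sorted): 2519, 4749, 5500.
Linear molecule, 3 cuts → 4 fragments:
  2519 − 0 = 2519 bp
  4749 − 2519 = 2230 bp
  5500 − 4749 = 751 bp
  8726 − 5500 = 3226 bp
Sorted largest to smallest: 3226, 2519, 2230, 751 bp.

3226, 2519, 2230, 751 bp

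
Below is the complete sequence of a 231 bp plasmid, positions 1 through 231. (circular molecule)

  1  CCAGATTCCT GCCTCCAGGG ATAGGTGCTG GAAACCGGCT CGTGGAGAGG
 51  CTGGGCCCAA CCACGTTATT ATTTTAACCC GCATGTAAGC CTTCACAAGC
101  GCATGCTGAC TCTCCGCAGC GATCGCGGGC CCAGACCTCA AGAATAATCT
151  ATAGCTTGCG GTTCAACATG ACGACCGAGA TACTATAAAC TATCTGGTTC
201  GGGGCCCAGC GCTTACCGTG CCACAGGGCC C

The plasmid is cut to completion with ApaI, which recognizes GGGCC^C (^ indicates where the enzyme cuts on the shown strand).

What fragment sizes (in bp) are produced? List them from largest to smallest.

ApaI sites (GGGCCC) start at positions 53, 127, 202, 226.
ApaI cuts after base 5 of each site (before the last base), so after positions 57, 131, 206, 230.
Circular molecule, 4 cuts → 4 fragments:
  58–131 → 74 bp
  132–206 → 75 bp
  207–230 → 24 bp
  231–231 then 1–57 → 1 + 57 = 58 bp
Sorted largest to smallest: 75, 74, 58, 24 bp.

75, 74, 58, 24 bp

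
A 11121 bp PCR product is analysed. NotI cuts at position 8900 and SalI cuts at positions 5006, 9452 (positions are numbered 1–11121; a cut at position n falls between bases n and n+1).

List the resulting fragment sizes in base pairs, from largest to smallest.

5006, 3894, 1669, 552 bp

Combined cut positions (sorted): 5006, 8900, 9452.
Linear molecule, 3 cuts → 4 fragments:
  5006 − 0 = 5006 bp
  8900 − 5006 = 3894 bp
  9452 − 8900 = 552 bp
  11121 − 9452 = 1669 bp
Sorted largest to smallest: 5006, 3894, 1669, 552 bp.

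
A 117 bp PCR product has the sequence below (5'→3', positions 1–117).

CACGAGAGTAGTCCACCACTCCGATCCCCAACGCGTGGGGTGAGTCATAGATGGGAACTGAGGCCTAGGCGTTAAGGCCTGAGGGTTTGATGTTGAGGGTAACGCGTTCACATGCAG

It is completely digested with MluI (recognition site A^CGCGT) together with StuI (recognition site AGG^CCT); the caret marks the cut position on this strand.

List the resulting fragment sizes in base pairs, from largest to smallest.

MluI sites (ACGCGT) start at positions 31, 102.
MluI cuts after the first base of each site, so after positions 31, 102.
StuI sites (AGGCCT) start at positions 61, 75.
StuI cuts after base 3 of each site, so after positions 63, 77.
Combined cut positions: 31, 63, 77, 102.
Linear molecule, 4 cuts → 5 fragments:
  1–31 → 31 bp
  32–63 → 32 bp
  64–77 → 14 bp
  78–102 → 25 bp
  103–117 → 15 bp
Sorted largest to smallest: 32, 31, 25, 15, 14 bp.

32, 31, 25, 15, 14 bp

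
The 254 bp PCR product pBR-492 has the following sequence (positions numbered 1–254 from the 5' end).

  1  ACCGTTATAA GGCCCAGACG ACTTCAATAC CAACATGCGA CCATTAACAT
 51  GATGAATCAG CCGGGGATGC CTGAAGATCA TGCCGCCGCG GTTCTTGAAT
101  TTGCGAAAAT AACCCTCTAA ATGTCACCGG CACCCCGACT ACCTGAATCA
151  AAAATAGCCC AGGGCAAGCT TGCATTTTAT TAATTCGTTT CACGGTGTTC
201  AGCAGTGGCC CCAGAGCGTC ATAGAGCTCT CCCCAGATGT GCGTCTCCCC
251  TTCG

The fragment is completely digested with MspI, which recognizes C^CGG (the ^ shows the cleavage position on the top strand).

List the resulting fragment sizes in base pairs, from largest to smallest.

MspI sites (CCGG) start at positions 61, 127.
MspI cuts after the first base of each site, so after positions 61, 127.
Linear molecule, 2 cuts → 3 fragments:
  1–61 → 61 bp
  62–127 → 66 bp
  128–254 → 127 bp
Sorted largest to smallest: 127, 66, 61 bp.

127, 66, 61 bp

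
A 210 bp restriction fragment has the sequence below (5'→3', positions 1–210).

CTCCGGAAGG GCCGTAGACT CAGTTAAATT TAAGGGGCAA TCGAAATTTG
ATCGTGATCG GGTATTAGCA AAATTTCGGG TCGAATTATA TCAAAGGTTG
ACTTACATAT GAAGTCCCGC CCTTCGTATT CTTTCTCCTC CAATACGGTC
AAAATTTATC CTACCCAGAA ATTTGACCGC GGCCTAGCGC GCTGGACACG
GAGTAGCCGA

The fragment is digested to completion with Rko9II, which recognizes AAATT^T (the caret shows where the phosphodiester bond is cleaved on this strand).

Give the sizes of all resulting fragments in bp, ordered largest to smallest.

81, 37, 30, 27, 18, 17 bp

Rko9II sites (AAATTT) start at positions 26, 44, 71, 152, 169.
Rko9II cuts after base 5 of each site (before the last base), so after positions 30, 48, 75, 156, 173.
Linear molecule, 5 cuts → 6 fragments:
  1–30 → 30 bp
  31–48 → 18 bp
  49–75 → 27 bp
  76–156 → 81 bp
  157–173 → 17 bp
  174–210 → 37 bp
Sorted largest to smallest: 81, 37, 30, 27, 18, 17 bp.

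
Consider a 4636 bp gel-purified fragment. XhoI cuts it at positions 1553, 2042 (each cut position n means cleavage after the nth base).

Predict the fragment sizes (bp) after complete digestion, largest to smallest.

2594, 1553, 489 bp

Linear molecule, 2 cuts → 3 fragments:
  1553 − 0 = 1553 bp
  2042 − 1553 = 489 bp
  4636 − 2042 = 2594 bp
Sorted largest to smallest: 2594, 1553, 489 bp.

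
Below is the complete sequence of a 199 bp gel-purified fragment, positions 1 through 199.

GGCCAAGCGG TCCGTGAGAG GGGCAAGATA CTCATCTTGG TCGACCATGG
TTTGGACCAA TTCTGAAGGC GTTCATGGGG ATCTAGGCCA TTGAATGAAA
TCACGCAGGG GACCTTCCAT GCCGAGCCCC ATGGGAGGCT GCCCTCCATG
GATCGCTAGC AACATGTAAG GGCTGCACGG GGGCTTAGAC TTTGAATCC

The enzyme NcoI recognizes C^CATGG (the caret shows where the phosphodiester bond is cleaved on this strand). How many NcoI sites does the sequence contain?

3

CCATGG occurs starting at positions 45, 129, 146.
NcoI cuts at 3 sites.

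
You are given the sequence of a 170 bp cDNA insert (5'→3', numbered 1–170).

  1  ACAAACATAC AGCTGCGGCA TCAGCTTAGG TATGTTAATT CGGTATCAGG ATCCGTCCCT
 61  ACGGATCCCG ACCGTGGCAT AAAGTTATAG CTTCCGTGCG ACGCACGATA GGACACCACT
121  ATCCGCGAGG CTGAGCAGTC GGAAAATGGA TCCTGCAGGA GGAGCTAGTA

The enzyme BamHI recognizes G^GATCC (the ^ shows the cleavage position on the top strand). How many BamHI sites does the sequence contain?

GGATCC occurs starting at positions 49, 63, 148.
BamHI cuts at 3 sites.

3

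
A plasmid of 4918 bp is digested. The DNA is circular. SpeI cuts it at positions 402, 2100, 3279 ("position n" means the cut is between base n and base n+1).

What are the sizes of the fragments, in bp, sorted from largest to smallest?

Circular molecule, 3 cuts → 3 fragments:
  2100 − 402 = 1698 bp
  3279 − 2100 = 1179 bp
  wrap: 4918 − 3279 + 402 = 2041 bp
Sorted largest to smallest: 2041, 1698, 1179 bp.

2041, 1698, 1179 bp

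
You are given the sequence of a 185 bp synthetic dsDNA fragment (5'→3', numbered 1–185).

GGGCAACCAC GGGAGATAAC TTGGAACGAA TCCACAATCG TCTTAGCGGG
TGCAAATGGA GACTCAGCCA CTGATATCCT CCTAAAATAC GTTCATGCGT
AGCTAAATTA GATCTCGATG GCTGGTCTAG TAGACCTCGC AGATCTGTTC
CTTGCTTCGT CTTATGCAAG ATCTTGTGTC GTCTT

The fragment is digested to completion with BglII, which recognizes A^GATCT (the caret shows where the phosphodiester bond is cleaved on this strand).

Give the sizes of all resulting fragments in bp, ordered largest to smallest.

110, 31, 28, 16 bp

BglII sites (AGATCT) start at positions 110, 141, 169.
BglII cuts after the first base of each site, so after positions 110, 141, 169.
Linear molecule, 3 cuts → 4 fragments:
  1–110 → 110 bp
  111–141 → 31 bp
  142–169 → 28 bp
  170–185 → 16 bp
Sorted largest to smallest: 110, 31, 28, 16 bp.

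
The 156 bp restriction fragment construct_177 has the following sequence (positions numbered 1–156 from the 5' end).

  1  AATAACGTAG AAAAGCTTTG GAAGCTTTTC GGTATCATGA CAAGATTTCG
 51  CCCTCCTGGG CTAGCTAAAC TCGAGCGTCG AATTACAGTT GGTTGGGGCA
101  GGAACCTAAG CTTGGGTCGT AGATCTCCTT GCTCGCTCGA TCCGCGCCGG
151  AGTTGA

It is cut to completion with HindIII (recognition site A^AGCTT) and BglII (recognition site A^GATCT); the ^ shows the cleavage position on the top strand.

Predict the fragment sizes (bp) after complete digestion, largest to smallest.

HindIII sites (AAGCTT) start at positions 13, 22, 108.
HindIII cuts after the first base of each site, so after positions 13, 22, 108.
The BglII site (AGATCT) starts at position 121.
BglII cuts after the first base of each site, so after position 121.
Combined cut positions: 13, 22, 108, 121.
Linear molecule, 4 cuts → 5 fragments:
  1–13 → 13 bp
  14–22 → 9 bp
  23–108 → 86 bp
  109–121 → 13 bp
  122–156 → 35 bp
Sorted largest to smallest: 86, 35, 13, 13, 9 bp.

86, 35, 13, 13, 9 bp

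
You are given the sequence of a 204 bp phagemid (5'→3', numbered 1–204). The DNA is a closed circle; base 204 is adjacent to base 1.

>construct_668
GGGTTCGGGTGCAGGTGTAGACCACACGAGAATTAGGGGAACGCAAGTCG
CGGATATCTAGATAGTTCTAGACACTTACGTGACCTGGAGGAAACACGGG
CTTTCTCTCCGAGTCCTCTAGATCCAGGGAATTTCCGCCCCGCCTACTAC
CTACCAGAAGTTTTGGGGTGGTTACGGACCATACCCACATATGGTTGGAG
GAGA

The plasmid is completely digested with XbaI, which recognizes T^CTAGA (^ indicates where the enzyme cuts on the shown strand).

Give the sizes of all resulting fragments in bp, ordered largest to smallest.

XbaI sites (TCTAGA) start at positions 57, 67, 117.
XbaI cuts after the first base of each site, so after positions 57, 67, 117.
Circular molecule, 3 cuts → 3 fragments:
  58–67 → 10 bp
  68–117 → 50 bp
  118–204 then 1–57 → 87 + 57 = 144 bp
Sorted largest to smallest: 144, 50, 10 bp.

144, 50, 10 bp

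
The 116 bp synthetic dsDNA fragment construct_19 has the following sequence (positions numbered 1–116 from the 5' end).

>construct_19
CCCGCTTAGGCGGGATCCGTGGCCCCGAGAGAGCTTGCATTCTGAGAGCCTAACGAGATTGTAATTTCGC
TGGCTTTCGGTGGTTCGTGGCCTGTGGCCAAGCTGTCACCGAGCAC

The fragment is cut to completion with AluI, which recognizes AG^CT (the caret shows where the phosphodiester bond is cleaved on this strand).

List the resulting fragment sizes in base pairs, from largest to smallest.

AluI sites (AGCT) start at positions 32, 101.
AluI cuts after base 2 of each site, so after positions 33, 102.
Linear molecule, 2 cuts → 3 fragments:
  1–33 → 33 bp
  34–102 → 69 bp
  103–116 → 14 bp
Sorted largest to smallest: 69, 33, 14 bp.

69, 33, 14 bp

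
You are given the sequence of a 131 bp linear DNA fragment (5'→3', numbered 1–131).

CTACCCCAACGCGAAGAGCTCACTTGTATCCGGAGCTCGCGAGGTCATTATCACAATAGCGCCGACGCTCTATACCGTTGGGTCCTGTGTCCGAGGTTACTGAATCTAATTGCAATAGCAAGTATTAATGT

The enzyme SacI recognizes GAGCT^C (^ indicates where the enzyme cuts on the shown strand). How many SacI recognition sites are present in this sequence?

2

GAGCTC occurs starting at positions 16, 33.
SacI cuts at 2 sites.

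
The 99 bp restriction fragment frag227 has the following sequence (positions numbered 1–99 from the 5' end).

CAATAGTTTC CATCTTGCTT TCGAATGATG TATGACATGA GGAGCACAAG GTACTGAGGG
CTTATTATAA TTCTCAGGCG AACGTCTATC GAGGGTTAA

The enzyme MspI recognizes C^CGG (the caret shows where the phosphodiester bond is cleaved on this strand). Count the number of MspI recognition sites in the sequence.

No occurrence of CCGG is present in the sequence.
MspI does not cut: 0 sites.

0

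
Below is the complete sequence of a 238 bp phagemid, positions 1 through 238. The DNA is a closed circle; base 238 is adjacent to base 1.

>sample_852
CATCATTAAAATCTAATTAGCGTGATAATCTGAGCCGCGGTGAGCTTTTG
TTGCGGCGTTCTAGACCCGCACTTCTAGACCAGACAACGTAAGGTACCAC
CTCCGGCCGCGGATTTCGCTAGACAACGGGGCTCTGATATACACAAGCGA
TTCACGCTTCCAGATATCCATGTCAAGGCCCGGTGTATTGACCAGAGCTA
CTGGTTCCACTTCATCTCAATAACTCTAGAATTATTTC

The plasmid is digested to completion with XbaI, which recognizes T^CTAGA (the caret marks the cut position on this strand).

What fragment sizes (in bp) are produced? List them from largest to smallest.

151, 73, 14 bp

XbaI sites (TCTAGA) start at positions 60, 74, 225.
XbaI cuts after the first base of each site, so after positions 60, 74, 225.
Circular molecule, 3 cuts → 3 fragments:
  61–74 → 14 bp
  75–225 → 151 bp
  226–238 then 1–60 → 13 + 60 = 73 bp
Sorted largest to smallest: 151, 73, 14 bp.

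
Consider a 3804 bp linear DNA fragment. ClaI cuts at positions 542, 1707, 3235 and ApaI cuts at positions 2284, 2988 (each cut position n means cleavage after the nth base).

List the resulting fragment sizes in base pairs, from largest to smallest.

Combined cut positions (sorted): 542, 1707, 2284, 2988, 3235.
Linear molecule, 5 cuts → 6 fragments:
  542 − 0 = 542 bp
  1707 − 542 = 1165 bp
  2284 − 1707 = 577 bp
  2988 − 2284 = 704 bp
  3235 − 2988 = 247 bp
  3804 − 3235 = 569 bp
Sorted largest to smallest: 1165, 704, 577, 569, 542, 247 bp.

1165, 704, 577, 569, 542, 247 bp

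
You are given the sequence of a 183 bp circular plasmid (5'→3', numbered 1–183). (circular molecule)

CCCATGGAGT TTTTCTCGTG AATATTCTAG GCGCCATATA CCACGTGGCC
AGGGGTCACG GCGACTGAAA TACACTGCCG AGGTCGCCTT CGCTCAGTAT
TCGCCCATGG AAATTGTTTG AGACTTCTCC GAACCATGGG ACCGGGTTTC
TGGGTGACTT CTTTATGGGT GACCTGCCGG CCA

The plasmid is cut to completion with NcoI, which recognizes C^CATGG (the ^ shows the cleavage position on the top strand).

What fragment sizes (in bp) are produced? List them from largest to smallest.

NcoI sites (CCATGG) start at positions 2, 105, 134.
NcoI cuts after the first base of each site, so after positions 2, 105, 134.
Circular molecule, 3 cuts → 3 fragments:
  3–105 → 103 bp
  106–134 → 29 bp
  135–183 then 1–2 → 49 + 2 = 51 bp
Sorted largest to smallest: 103, 51, 29 bp.

103, 51, 29 bp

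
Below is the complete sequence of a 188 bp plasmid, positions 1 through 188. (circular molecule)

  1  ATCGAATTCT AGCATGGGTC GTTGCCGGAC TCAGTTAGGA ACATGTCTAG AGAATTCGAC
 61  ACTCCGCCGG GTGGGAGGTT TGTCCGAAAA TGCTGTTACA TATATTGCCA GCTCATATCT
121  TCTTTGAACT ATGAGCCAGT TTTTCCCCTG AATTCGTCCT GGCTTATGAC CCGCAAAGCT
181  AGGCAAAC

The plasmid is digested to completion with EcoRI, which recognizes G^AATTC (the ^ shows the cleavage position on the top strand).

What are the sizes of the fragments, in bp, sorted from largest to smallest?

EcoRI sites (GAATTC) start at positions 4, 52, 150.
EcoRI cuts after the first base of each site, so after positions 4, 52, 150.
Circular molecule, 3 cuts → 3 fragments:
  5–52 → 48 bp
  53–150 → 98 bp
  151–188 then 1–4 → 38 + 4 = 42 bp
Sorted largest to smallest: 98, 48, 42 bp.

98, 48, 42 bp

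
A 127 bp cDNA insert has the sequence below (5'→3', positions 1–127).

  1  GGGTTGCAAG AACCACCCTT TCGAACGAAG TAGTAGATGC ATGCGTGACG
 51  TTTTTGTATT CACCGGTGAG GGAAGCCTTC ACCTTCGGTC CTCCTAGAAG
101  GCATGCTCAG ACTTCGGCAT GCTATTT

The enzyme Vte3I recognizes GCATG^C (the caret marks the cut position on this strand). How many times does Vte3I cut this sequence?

3

GCATGC occurs starting at positions 39, 101, 117.
Vte3I cuts at 3 sites.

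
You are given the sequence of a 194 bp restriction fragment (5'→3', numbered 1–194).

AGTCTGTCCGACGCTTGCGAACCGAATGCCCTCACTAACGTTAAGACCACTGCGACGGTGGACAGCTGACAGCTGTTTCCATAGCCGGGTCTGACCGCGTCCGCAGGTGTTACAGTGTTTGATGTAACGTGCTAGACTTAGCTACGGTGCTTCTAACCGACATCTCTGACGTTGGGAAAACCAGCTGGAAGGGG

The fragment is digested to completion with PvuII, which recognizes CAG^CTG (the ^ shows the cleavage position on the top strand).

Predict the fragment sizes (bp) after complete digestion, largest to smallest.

PvuII sites (CAGCTG) start at positions 63, 70, 182.
PvuII cuts after base 3 of each site, so after positions 65, 72, 184.
Linear molecule, 3 cuts → 4 fragments:
  1–65 → 65 bp
  66–72 → 7 bp
  73–184 → 112 bp
  185–194 → 10 bp
Sorted largest to smallest: 112, 65, 10, 7 bp.

112, 65, 10, 7 bp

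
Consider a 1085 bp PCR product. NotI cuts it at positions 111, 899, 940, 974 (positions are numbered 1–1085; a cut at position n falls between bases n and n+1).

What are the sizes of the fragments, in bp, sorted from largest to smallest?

788, 111, 111, 41, 34 bp

Linear molecule, 4 cuts → 5 fragments:
  111 − 0 = 111 bp
  899 − 111 = 788 bp
  940 − 899 = 41 bp
  974 − 940 = 34 bp
  1085 − 974 = 111 bp
Sorted largest to smallest: 788, 111, 111, 41, 34 bp.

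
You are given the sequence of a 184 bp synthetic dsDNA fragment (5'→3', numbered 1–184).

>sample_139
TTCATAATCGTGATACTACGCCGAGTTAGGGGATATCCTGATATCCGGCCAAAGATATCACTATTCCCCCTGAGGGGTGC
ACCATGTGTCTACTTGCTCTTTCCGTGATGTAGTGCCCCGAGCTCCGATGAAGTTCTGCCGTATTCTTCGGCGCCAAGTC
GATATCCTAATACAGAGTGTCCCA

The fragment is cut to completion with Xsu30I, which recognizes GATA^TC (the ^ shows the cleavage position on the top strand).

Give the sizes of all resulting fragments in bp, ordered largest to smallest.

Xsu30I sites (GATATC) start at positions 32, 40, 54, 161.
Xsu30I cuts after base 4 of each site, so after positions 35, 43, 57, 164.
Linear molecule, 4 cuts → 5 fragments:
  1–35 → 35 bp
  36–43 → 8 bp
  44–57 → 14 bp
  58–164 → 107 bp
  165–184 → 20 bp
Sorted largest to smallest: 107, 35, 20, 14, 8 bp.

107, 35, 20, 14, 8 bp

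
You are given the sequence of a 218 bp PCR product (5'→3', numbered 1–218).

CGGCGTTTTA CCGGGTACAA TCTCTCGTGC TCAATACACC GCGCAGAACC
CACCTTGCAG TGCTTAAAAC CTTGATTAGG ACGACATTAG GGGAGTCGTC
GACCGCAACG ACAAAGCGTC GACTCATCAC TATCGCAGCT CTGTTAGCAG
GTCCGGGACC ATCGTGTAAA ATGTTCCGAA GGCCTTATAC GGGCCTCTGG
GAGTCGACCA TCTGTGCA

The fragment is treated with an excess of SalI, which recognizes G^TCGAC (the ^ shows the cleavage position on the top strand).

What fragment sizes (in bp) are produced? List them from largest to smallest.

SalI sites (GTCGAC) start at positions 98, 118, 203.
SalI cuts after the first base of each site, so after positions 98, 118, 203.
Linear molecule, 3 cuts → 4 fragments:
  1–98 → 98 bp
  99–118 → 20 bp
  119–203 → 85 bp
  204–218 → 15 bp
Sorted largest to smallest: 98, 85, 20, 15 bp.

98, 85, 20, 15 bp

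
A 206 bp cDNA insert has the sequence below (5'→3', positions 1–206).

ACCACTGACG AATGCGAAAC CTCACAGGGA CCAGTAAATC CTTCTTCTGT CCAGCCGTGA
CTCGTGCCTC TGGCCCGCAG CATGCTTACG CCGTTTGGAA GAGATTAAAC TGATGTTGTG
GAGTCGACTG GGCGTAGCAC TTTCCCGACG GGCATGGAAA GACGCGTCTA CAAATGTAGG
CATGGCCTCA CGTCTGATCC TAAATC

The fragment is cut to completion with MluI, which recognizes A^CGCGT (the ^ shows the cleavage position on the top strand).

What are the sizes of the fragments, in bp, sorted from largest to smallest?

162, 44 bp

The MluI site (ACGCGT) starts at position 162.
MluI cuts after the first base of each site, so after position 162.
Linear molecule, 1 cut → 2 fragments:
  1–162 → 162 bp
  163–206 → 44 bp
Sorted largest to smallest: 162, 44 bp.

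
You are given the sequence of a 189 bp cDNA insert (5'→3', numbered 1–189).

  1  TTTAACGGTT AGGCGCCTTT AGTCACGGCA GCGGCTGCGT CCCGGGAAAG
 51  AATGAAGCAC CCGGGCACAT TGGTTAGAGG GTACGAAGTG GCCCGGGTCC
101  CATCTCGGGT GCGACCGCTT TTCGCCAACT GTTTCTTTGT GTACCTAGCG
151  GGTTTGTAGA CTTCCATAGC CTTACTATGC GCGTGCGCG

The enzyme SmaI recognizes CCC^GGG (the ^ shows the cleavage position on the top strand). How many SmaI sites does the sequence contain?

CCCGGG occurs starting at positions 41, 60, 92.
SmaI cuts at 3 sites.

3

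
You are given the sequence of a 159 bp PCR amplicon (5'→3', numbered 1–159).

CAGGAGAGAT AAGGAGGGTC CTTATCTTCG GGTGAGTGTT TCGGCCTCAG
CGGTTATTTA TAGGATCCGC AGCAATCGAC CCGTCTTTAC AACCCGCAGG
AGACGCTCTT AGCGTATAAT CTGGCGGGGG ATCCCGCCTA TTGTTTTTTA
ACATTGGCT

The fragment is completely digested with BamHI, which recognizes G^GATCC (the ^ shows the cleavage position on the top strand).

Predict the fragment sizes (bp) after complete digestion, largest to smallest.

66, 63, 30 bp

BamHI sites (GGATCC) start at positions 63, 129.
BamHI cuts after the first base of each site, so after positions 63, 129.
Linear molecule, 2 cuts → 3 fragments:
  1–63 → 63 bp
  64–129 → 66 bp
  130–159 → 30 bp
Sorted largest to smallest: 66, 63, 30 bp.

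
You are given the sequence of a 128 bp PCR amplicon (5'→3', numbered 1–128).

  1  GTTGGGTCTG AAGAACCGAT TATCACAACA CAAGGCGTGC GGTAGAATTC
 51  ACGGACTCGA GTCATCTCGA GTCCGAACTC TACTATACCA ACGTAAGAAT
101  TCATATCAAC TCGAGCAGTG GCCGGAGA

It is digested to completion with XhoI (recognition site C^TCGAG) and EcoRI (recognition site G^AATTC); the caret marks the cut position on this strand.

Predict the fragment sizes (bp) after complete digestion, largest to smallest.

45, 31, 18, 13, 11, 10 bp

XhoI sites (CTCGAG) start at positions 56, 66, 110.
XhoI cuts after the first base of each site, so after positions 56, 66, 110.
EcoRI sites (GAATTC) start at positions 45, 97.
EcoRI cuts after the first base of each site, so after positions 45, 97.
Combined cut positions: 45, 56, 66, 97, 110.
Linear molecule, 5 cuts → 6 fragments:
  1–45 → 45 bp
  46–56 → 11 bp
  57–66 → 10 bp
  67–97 → 31 bp
  98–110 → 13 bp
  111–128 → 18 bp
Sorted largest to smallest: 45, 31, 18, 13, 11, 10 bp.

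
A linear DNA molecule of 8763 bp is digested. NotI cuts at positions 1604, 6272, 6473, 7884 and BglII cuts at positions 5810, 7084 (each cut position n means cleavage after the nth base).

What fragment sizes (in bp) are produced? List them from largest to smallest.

4206, 1604, 879, 800, 611, 462, 201 bp

Combined cut positions (sorted): 1604, 5810, 6272, 6473, 7084, 7884.
Linear molecule, 6 cuts → 7 fragments:
  1604 − 0 = 1604 bp
  5810 − 1604 = 4206 bp
  6272 − 5810 = 462 bp
  6473 − 6272 = 201 bp
  7084 − 6473 = 611 bp
  7884 − 7084 = 800 bp
  8763 − 7884 = 879 bp
Sorted largest to smallest: 4206, 1604, 879, 800, 611, 462, 201 bp.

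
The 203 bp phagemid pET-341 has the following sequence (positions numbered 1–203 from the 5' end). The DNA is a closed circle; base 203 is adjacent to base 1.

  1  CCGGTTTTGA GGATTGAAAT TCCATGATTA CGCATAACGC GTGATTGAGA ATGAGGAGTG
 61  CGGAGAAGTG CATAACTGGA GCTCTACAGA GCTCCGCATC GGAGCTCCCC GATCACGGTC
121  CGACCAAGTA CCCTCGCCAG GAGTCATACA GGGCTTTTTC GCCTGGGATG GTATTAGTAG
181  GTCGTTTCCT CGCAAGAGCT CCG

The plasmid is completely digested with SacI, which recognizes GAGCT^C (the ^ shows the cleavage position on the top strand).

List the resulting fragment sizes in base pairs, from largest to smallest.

SacI sites (GAGCTC) start at positions 79, 89, 102, 196.
SacI cuts after base 5 of each site (before the last base), so after positions 83, 93, 106, 200.
Circular molecule, 4 cuts → 4 fragments:
  84–93 → 10 bp
  94–106 → 13 bp
  107–200 → 94 bp
  201–203 then 1–83 → 3 + 83 = 86 bp
Sorted largest to smallest: 94, 86, 13, 10 bp.

94, 86, 13, 10 bp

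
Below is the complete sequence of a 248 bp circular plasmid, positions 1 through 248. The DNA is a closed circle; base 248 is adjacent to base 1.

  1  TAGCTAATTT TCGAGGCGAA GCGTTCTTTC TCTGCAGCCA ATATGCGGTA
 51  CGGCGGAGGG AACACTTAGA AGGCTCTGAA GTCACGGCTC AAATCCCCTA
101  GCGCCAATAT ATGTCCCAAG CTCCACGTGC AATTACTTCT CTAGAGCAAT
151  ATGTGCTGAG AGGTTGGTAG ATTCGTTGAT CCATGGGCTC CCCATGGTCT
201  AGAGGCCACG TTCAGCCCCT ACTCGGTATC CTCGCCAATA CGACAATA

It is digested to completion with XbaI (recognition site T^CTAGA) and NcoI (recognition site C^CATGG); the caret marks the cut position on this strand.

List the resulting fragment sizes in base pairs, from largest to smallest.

XbaI sites (TCTAGA) start at positions 140, 198.
XbaI cuts after the first base of each site, so after positions 140, 198.
NcoI sites (CCATGG) start at positions 181, 192.
NcoI cuts after the first base of each site, so after positions 181, 192.
Combined cut positions: 140, 181, 192, 198.
Circular molecule, 4 cuts → 4 fragments:
  141–181 → 41 bp
  182–192 → 11 bp
  193–198 → 6 bp
  199–248 then 1–140 → 50 + 140 = 190 bp
Sorted largest to smallest: 190, 41, 11, 6 bp.

190, 41, 11, 6 bp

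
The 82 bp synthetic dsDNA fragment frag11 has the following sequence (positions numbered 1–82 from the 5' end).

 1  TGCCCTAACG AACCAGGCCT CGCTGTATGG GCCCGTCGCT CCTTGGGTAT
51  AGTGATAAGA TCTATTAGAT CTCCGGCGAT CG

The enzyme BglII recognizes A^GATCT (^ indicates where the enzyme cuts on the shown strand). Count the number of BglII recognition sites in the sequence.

AGATCT occurs starting at positions 58, 67.
BglII cuts at 2 sites.

2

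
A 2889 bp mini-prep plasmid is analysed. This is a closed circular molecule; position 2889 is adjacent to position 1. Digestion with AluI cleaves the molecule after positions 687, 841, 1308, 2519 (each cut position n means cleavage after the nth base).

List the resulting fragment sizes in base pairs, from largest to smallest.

Circular molecule, 4 cuts → 4 fragments:
  841 − 687 = 154 bp
  1308 − 841 = 467 bp
  2519 − 1308 = 1211 bp
  wrap: 2889 − 2519 + 687 = 1057 bp
Sorted largest to smallest: 1211, 1057, 467, 154 bp.

1211, 1057, 467, 154 bp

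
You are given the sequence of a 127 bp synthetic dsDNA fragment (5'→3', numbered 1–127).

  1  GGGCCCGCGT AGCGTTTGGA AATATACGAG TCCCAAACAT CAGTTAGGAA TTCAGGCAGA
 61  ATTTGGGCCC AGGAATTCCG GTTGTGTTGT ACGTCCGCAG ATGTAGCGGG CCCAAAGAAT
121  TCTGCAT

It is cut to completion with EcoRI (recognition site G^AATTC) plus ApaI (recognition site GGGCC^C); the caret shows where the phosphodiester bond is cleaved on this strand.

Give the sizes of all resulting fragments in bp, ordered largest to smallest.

43, 39, 21, 10, 5, 5, 4 bp

EcoRI sites (GAATTC) start at positions 48, 73, 117.
EcoRI cuts after the first base of each site, so after positions 48, 73, 117.
ApaI sites (GGGCCC) start at positions 1, 65, 108.
ApaI cuts after base 5 of each site (before the last base), so after positions 5, 69, 112.
Combined cut positions: 5, 48, 69, 73, 112, 117.
Linear molecule, 6 cuts → 7 fragments:
  1–5 → 5 bp
  6–48 → 43 bp
  49–69 → 21 bp
  70–73 → 4 bp
  74–112 → 39 bp
  113–117 → 5 bp
  118–127 → 10 bp
Sorted largest to smallest: 43, 39, 21, 10, 5, 5, 4 bp.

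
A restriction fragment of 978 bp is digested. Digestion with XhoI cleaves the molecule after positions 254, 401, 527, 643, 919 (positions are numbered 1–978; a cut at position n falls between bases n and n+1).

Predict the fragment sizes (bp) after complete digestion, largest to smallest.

Linear molecule, 5 cuts → 6 fragments:
  254 − 0 = 254 bp
  401 − 254 = 147 bp
  527 − 401 = 126 bp
  643 − 527 = 116 bp
  919 − 643 = 276 bp
  978 − 919 = 59 bp
Sorted largest to smallest: 276, 254, 147, 126, 116, 59 bp.

276, 254, 147, 126, 116, 59 bp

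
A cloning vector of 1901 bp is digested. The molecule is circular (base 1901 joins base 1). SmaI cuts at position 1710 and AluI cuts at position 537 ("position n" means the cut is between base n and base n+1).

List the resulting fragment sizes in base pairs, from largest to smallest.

Combined cut positions (sorted): 537, 1710.
Circular molecule, 2 cuts → 2 fragments:
  1710 − 537 = 1173 bp
  wrap: 1901 − 1710 + 537 = 728 bp
Sorted largest to smallest: 1173, 728 bp.

1173, 728 bp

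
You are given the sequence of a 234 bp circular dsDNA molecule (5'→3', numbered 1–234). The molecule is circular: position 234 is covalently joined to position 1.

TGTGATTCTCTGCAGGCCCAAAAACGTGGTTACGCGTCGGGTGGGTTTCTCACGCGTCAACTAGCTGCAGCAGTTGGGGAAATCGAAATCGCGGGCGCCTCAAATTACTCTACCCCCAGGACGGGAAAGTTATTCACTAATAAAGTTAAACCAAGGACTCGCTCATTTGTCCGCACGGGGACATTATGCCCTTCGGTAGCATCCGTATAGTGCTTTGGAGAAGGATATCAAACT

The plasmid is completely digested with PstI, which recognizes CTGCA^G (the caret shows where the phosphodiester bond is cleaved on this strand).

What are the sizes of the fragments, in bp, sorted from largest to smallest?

PstI sites (CTGCAG) start at positions 10, 65.
PstI cuts after base 5 of each site (before the last base), so after positions 14, 69.
Circular molecule, 2 cuts → 2 fragments:
  15–69 → 55 bp
  70–234 then 1–14 → 165 + 14 = 179 bp
Sorted largest to smallest: 179, 55 bp.

179, 55 bp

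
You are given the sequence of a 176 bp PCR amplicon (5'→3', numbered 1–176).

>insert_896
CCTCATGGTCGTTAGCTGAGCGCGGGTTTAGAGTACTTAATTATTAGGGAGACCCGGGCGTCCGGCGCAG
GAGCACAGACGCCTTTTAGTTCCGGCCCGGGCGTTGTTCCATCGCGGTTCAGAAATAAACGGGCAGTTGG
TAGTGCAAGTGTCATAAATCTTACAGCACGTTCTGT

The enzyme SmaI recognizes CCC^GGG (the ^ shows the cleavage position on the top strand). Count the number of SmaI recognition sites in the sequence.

CCCGGG occurs starting at positions 53, 96.
SmaI cuts at 2 sites.

2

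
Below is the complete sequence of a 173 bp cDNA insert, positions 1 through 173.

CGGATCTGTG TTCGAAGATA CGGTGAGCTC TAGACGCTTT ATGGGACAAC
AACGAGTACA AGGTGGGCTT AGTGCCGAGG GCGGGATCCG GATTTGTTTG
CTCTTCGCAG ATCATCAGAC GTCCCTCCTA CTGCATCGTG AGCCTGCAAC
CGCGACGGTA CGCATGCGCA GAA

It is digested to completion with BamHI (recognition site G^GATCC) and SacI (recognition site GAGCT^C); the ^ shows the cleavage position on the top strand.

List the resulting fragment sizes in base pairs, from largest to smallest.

89, 55, 29 bp

The BamHI site (GGATCC) starts at position 84.
BamHI cuts after the first base of each site, so after position 84.
The SacI site (GAGCTC) starts at position 25.
SacI cuts after base 5 of each site (before the last base), so after position 29.
Combined cut positions: 29, 84.
Linear molecule, 2 cuts → 3 fragments:
  1–29 → 29 bp
  30–84 → 55 bp
  85–173 → 89 bp
Sorted largest to smallest: 89, 55, 29 bp.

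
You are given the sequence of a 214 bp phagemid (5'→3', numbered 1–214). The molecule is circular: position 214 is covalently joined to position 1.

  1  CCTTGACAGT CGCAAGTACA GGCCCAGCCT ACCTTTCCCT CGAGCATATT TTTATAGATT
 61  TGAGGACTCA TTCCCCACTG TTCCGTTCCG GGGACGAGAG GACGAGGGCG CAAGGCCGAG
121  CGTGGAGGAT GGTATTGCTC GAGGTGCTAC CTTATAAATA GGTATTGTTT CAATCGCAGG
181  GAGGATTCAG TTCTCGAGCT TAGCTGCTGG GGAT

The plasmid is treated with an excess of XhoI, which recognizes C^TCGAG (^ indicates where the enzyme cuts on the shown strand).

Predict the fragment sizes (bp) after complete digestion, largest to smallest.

XhoI sites (CTCGAG) start at positions 39, 138, 193.
XhoI cuts after the first base of each site, so after positions 39, 138, 193.
Circular molecule, 3 cuts → 3 fragments:
  40–138 → 99 bp
  139–193 → 55 bp
  194–214 then 1–39 → 21 + 39 = 60 bp
Sorted largest to smallest: 99, 60, 55 bp.

99, 60, 55 bp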